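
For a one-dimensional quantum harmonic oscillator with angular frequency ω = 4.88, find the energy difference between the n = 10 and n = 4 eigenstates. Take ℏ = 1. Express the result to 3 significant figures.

ΔE = 29.3

E_n = ℏω(n + ½), so ΔE = (10 − 4) ℏω = 6 × 4.88 = 29.28.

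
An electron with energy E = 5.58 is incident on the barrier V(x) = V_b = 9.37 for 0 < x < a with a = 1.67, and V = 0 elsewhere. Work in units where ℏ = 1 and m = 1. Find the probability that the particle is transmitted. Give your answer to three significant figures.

T = 0.000391

Since E < V_b the interior solution is evanescent with decay constant κ = √(2m(V_b − E))/ℏ = 2.753.
κa = 4.598, sinh(κa) = 49.63.
Matching ψ, ψ′ at both faces gives T = [1 + V_b² sinh²(κa) / (4E(V_b − E))]⁻¹ = 1/2557 = 0.000391.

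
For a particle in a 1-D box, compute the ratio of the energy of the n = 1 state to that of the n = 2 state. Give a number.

0.25

Since E_n ∝ n², the ratio is (1/2)² = 0.25.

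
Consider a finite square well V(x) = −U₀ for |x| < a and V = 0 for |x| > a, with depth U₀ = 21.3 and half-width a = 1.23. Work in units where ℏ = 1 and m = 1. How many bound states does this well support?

Define the well-strength parameter z₀ = (a/ℏ)√(2mU₀) = 1.23 × √(2·1·21.3) = 8.028.
A new bound state (alternating even/odd) appears each time z₀ passes a multiple of π/2, so N = ⌊2z₀/π⌋ + 1 = ⌊5.111⌋ + 1 = 6.

N = 6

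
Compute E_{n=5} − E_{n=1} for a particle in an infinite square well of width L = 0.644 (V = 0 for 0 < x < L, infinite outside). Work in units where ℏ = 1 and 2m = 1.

E_n = n²π²ℏ²/(2mL²), so ΔE = (5² − 1²) π²ℏ²/(2mL²).
ΔE = 24 × π² / (2 × 0.5 × 0.644²) = 571.1.

ΔE = 571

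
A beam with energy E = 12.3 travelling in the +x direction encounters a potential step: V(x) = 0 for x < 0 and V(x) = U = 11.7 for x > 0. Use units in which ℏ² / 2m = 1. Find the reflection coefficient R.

R = 0.407

The wavenumbers are k₁ = √(2mE)/ℏ = 3.507 on the left and k₂ = √(2m(E − U))/ℏ = 0.7746 on the right.
Continuity of ψ and ψ′ at the step yields the reflection amplitude r = (k₁ − k₂)/(k₁ + k₂) = 0.6382; thus R = |r|² = 0.4073, T = 0.5927.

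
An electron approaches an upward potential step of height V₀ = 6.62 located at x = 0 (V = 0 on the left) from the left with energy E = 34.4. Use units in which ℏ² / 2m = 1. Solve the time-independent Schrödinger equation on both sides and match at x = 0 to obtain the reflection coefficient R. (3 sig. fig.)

R = 0.00285

The wavenumbers are k₁ = √(2mE)/ℏ = 5.865 on the left and k₂ = √(2m(E − V₀))/ℏ = 5.271 on the right.
Matching ψ and ψ′ at x = 0 gives r = (k₁ − k₂)/(k₁ + k₂), so R = r² = 0.002850 and T = 1 − R = 0.9972.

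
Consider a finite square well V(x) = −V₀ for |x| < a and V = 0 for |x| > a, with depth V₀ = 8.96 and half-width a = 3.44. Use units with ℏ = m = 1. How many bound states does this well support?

N = 10

The dimensionless depth is z₀ = a√(2mV₀)/ℏ = 3.44 × √(17.92) = 14.56.
The even/odd transcendental equations gain one root per π/2 in z₀, giving N = 1 + ⌊2z₀/π⌋ = 1 + ⌊9.271⌋ = 10.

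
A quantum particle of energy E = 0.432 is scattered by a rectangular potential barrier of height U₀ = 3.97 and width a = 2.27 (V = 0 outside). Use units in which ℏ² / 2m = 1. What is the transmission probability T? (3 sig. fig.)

Since E < U₀ the interior solution is evanescent with decay constant κ = √(2m(U₀ − E))/ℏ = 1.881.
κa = 4.270, sinh(κa) = 35.75.
The exact tunnelling result is T⁻¹ = 1 + U₀² sinh²(κa) / [4E(U₀ − E)] = 3295, so T = 0.000303.

T = 0.000303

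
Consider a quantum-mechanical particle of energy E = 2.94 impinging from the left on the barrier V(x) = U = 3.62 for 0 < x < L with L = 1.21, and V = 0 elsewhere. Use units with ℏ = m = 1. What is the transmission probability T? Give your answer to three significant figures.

E < U: inside the barrier ψ ∝ e^{±κx} with κ = √(2m(U − E))/ℏ = 1.166.
κL = 1.411, sinh(κL) = 1.928.
Matching ψ, ψ′ at both faces gives T = [1 + U² sinh²(κL) / (4E(U − E))]⁻¹ = 1/7.093 = 0.141.

T = 0.141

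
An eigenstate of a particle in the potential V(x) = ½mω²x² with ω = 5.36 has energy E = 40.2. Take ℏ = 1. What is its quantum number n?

E_n = ℏω(n + ½) ⇒ n = E/(ℏω) − ½ = 40.2/5.36 − 0.5 = 7.000 → n = 7.

n = 7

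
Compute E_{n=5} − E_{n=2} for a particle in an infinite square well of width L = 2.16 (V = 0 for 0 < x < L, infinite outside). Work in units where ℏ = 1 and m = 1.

E_n = n²π²ℏ²/(2mL²), so ΔE = (5² − 2²) π²ℏ²/(2mL²).
ΔE = 21 × π² / (2 × 1 × 2.16²) = 22.21.

ΔE = 22.2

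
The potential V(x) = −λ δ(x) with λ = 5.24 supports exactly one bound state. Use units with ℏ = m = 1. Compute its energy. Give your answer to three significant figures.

For x ≠ 0 the bound state is ψ ∝ e^{−κ|x|}; integrating the TISE across the delta gives the cusp condition 2κ = 2mλ/ℏ², so κ = 5.240.
Then E = −ℏ²κ²/(2m) = −mλ²/(2ℏ²) = -13.73.

E = -13.7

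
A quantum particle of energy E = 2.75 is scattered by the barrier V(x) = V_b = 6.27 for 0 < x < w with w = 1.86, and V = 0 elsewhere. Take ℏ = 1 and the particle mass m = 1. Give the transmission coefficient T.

T = 0.000204

Since E < V_b the interior solution is evanescent with decay constant κ = √(2m(V_b − E))/ℏ = 2.653.
κw = 4.935, sinh(κw) = 69.54.
The exact tunnelling result is T⁻¹ = 1 + V_b² sinh²(κw) / [4E(V_b − E)] = 4911, so T = 0.000204.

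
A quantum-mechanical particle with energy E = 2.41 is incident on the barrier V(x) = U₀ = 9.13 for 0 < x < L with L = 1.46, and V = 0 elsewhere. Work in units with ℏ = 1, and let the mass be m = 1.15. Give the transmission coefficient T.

T = 0.0000321

Since E < U₀ the interior solution is evanescent with decay constant κ = √(2m(U₀ − E))/ℏ = 3.931.
κL = 5.740, sinh(κL) = 155.5.
Matching ψ, ψ′ at both faces gives T = [1 + U₀² sinh²(κL) / (4E(U₀ − E))]⁻¹ = 1/31120 = 0.0000321.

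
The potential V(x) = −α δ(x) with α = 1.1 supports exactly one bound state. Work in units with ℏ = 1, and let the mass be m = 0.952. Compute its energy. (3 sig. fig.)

The bound state is ψ(x) = √κ e^{−κ|x|}. The derivative jump ψ'(0⁺) − ψ'(0⁻) = −(2mα/ℏ²)ψ(0) fixes κ = mα/ℏ² = 1.047.
Then E = −ℏ²κ²/(2m) = −mα²/(2ℏ²) = -0.5760.

E = -0.576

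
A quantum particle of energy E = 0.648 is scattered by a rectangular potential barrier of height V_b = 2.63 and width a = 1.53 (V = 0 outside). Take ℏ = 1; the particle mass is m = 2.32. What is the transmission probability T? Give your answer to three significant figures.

T = 0.000277

E < V_b: inside the barrier ψ ∝ e^{±κx} with κ = √(2m(V_b − E))/ℏ = 3.033.
κa = 4.640, sinh(κa) = 51.76.
The exact tunnelling result is T⁻¹ = 1 + V_b² sinh²(κa) / [4E(V_b − E)] = 3608, so T = 0.000277.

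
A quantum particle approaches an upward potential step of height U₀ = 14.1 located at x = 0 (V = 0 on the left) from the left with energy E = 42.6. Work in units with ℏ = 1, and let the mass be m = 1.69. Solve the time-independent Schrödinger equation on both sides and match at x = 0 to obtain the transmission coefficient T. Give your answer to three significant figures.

T = 0.990

The wavenumbers are k₁ = √(2mE)/ℏ = 12.00 on the left and k₂ = √(2m(E − U₀))/ℏ = 9.815 on the right.
Matching ψ and ψ′ at x = 0 gives r = (k₁ − k₂)/(k₁ + k₂), so R = r² = 0.01003 and T = 1 − R = 0.9900.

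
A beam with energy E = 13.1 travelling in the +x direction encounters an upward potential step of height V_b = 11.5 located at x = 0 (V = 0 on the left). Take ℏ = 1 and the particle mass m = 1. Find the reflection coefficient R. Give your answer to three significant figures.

R = 0.232

The wavenumbers are k₁ = √(2mE)/ℏ = 5.119 on the left and k₂ = √(2m(E − V_b))/ℏ = 1.789 on the right.
Matching ψ and ψ′ at x = 0 gives r = (k₁ − k₂)/(k₁ + k₂), so R = r² = 0.2324 and T = 1 − R = 0.7676.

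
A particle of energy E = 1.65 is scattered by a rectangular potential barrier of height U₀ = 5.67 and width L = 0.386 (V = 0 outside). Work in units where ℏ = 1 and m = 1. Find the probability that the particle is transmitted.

Since E < U₀ the interior solution is evanescent with decay constant κ = √(2m(U₀ − E))/ℏ = 2.835.
κL = 1.094, sinh(κL) = 1.326.
Matching ψ, ψ′ at both faces gives T = [1 + U₀² sinh²(κL) / (4E(U₀ − E))]⁻¹ = 1/3.132 = 0.319.

T = 0.319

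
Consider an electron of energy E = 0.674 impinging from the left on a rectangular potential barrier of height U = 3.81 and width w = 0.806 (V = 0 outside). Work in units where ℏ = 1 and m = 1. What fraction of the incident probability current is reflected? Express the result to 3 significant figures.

R = 0.959

E < U: inside the barrier ψ ∝ e^{±κx} with κ = √(2m(U − E))/ℏ = 2.504.
κw = 2.019, sinh(κw) = 3.697.
The exact tunnelling result is T⁻¹ = 1 + U² sinh²(κw) / [4E(U − E)] = 24.47, so T = 0.0409.
R = 1 − T = 0.959.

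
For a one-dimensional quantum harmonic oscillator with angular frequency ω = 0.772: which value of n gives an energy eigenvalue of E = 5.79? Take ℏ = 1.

E_n = ℏω(n + ½) ⇒ n = E/(ℏω) − ½ = 5.79/0.772 − 0.5 = 7.000 → n = 7.

n = 7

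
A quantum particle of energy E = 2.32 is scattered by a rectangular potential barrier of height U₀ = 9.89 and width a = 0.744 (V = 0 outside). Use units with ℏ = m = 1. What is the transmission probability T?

Since E < U₀ the interior solution is evanescent with decay constant κ = √(2m(U₀ − E))/ℏ = 3.891.
κa = 2.895, sinh(κa) = 9.013.
Matching ψ, ψ′ at both faces gives T = [1 + U₀² sinh²(κa) / (4E(U₀ − E))]⁻¹ = 1/114.1 = 0.00876.

T = 0.00876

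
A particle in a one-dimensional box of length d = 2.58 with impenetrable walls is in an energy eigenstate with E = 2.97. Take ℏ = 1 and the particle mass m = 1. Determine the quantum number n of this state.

For an infinite well E_n = n²π²ℏ²/(2md²), so n = (d/πℏ)√(2mE).
n = (2.58/π) × √(2 × 1 × 2.97) = 2.002 → n = 2.

n = 2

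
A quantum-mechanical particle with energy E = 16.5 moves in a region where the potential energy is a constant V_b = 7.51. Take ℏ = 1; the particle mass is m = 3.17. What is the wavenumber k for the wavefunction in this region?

With E > V_b the solution is oscillatory, ψ ∝ e^{±ikx} with k = √(2m(E − V_b))/ℏ.
k = √(2 × 3.17 × 8.99) = 7.550.

k = 7.55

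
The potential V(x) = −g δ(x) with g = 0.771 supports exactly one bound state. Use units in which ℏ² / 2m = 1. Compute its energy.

The bound state is ψ(x) = √κ e^{−κ|x|}. The derivative jump ψ'(0⁺) − ψ'(0⁻) = −(2mg/ℏ²)ψ(0) fixes κ = mg/ℏ² = 0.3855.
Then E = −ℏ²κ²/(2m) = −mg²/(2ℏ²) = -0.1486.

E = -0.149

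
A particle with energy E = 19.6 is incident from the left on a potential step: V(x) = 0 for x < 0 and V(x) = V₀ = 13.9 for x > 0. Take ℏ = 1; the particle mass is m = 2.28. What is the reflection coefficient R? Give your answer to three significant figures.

The wavenumbers are k₁ = √(2mE)/ℏ = 9.454 on the left and k₂ = √(2m(E − V₀))/ℏ = 5.098 on the right.
Continuity of ψ and ψ′ at the step yields the reflection amplitude r = (k₁ − k₂)/(k₁ + k₂) = 0.2993; thus R = |r|² = 0.08959, T = 0.9104.

R = 0.0896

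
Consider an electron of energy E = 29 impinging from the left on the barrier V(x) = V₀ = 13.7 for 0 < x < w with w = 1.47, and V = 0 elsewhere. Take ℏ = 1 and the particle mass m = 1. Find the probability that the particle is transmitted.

T = 0.911

E > V₀: inside the barrier k₂ = √(2m(E − V₀))/ℏ = 5.532, k₂w = 8.132.
T = [1 + V₀² sin²(k₂w) / (4E(E − V₀))]⁻¹ = 1/1.098 = 0.911.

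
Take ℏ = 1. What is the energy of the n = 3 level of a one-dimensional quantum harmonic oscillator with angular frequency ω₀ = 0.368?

Using E_n = (n + ½)ℏω₀: E_3 = 3.5 × 0.368 = 1.288.

E = 1.29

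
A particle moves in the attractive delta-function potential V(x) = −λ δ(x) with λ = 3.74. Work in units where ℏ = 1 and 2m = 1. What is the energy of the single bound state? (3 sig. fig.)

E = -3.50

For x ≠ 0 the bound state is ψ ∝ e^{−κ|x|}; integrating the TISE across the delta gives the cusp condition 2κ = 2mλ/ℏ², so κ = 1.870.
Then E = −ℏ²κ²/(2m) = −mλ²/(2ℏ²) = -3.497.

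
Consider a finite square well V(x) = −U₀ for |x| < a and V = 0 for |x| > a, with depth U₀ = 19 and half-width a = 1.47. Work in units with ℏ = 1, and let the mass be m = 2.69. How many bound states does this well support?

The dimensionless depth is z₀ = a√(2mU₀)/ℏ = 1.47 × √(102.2) = 14.86.
A new bound state (alternating even/odd) appears each time z₀ passes a multiple of π/2, so N = ⌊2z₀/π⌋ + 1 = ⌊9.462⌋ + 1 = 10.

N = 10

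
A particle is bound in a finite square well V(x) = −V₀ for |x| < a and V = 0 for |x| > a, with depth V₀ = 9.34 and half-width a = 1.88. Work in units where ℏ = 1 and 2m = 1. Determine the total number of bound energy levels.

The dimensionless depth is z₀ = a√(2mV₀)/ℏ = 1.88 × √(9.340) = 5.746.
A new bound state (alternating even/odd) appears each time z₀ passes a multiple of π/2, so N = ⌊2z₀/π⌋ + 1 = ⌊3.658⌋ + 1 = 4.

N = 4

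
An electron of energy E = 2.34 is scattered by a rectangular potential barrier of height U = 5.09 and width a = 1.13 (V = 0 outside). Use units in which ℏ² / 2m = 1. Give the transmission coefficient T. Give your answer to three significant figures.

T = 0.0895

Since E < U the interior solution is evanescent with decay constant κ = √(2m(U − E))/ℏ = 1.658.
κa = 1.874, sinh(κa) = 3.180.
The exact tunnelling result is T⁻¹ = 1 + U² sinh²(κa) / [4E(U − E)] = 11.18, so T = 0.0895.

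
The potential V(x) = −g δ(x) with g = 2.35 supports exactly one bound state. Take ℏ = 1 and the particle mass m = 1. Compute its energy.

The bound state is ψ(x) = √κ e^{−κ|x|}. The derivative jump ψ'(0⁺) − ψ'(0⁻) = −(2mg/ℏ²)ψ(0) fixes κ = mg/ℏ² = 2.350.
Then E = −ℏ²κ²/(2m) = −mg²/(2ℏ²) = -2.761.

E = -2.76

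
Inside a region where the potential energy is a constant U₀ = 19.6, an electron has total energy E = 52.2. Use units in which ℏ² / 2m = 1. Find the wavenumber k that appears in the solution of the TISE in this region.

k = 5.71

With E > U₀ the solution is oscillatory, ψ ∝ e^{±ikx} with k = √(2m(E − U₀))/ℏ.
k = √(2 × 0.5 × 32.6) = 5.710.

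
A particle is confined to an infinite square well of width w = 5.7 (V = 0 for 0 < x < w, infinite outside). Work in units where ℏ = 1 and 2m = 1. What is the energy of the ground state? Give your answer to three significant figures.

Requiring ψ(0) = ψ(w) = 0 quantises k = nπ/w, hence E_n = ℏ²k²/2m = n²π²ℏ²/(2mw²).
E_1 = 1² × π² / (2 × 0.5 × 5.7²) = 0.3038.

E = 0.304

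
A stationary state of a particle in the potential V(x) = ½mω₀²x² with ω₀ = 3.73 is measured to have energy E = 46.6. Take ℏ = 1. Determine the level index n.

E_n = ℏω₀(n + ½) ⇒ n = E/(ℏω₀) − ½ = 46.6/3.73 − 0.5 = 11.993 → n = 12.

n = 12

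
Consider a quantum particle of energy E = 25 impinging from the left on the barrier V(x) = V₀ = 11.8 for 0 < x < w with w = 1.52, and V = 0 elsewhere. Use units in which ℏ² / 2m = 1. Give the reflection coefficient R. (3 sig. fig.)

E > V₀: inside the barrier k₂ = √(2m(E − V₀))/ℏ = 3.633, k₂w = 5.522.
T = [1 + V₀² sin²(k₂w) / (4E(E − V₀))]⁻¹ = 1/1.050 = 0.952.
R = 1 − T = 0.0477.

R = 0.0477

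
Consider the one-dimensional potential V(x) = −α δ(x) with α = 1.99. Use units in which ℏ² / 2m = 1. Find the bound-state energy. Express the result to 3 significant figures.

E = -0.990

For x ≠ 0 the bound state is ψ ∝ e^{−κ|x|}; integrating the TISE across the delta gives the cusp condition 2κ = 2mα/ℏ², so κ = 0.9950.
Then E = −ℏ²κ²/(2m) = −mα²/(2ℏ²) = -0.9900.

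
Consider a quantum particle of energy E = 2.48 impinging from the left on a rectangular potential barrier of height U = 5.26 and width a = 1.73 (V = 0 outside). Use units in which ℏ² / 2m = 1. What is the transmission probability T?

T = 0.0124

E < U: inside the barrier ψ ∝ e^{±κx} with κ = √(2m(U − E))/ℏ = 1.667.
κa = 2.884, sinh(κa) = 8.919.
The exact tunnelling result is T⁻¹ = 1 + U² sinh²(κa) / [4E(U − E)] = 80.81, so T = 0.0124.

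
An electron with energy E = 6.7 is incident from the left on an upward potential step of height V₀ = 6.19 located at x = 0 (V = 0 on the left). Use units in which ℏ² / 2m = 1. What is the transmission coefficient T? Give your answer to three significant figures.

T = 0.678

On each side the TISE gives plane waves with k = √(2m(E − V))/ℏ: k₁ = √(2·½·6.7) = 2.588, k₂ = √(2·½·0.51) = 0.7141.
Continuity of ψ and ψ′ at the step yields the reflection amplitude r = (k₁ − k₂)/(k₁ + k₂) = 0.5675; thus R = |r|² = 0.3221, T = 0.6779.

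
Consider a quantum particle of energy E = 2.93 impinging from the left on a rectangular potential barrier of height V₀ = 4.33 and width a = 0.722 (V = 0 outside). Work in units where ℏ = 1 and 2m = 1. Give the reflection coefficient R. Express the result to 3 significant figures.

R = 0.514

Since E < V₀ the interior solution is evanescent with decay constant κ = √(2m(V₀ − E))/ℏ = 1.183.
κa = 0.8543, sinh(κa) = 0.9620.
Matching ψ, ψ′ at both faces gives T = [1 + V₀² sinh²(κa) / (4E(V₀ − E))]⁻¹ = 1/2.058 = 0.486.
R = 1 − T = 0.514.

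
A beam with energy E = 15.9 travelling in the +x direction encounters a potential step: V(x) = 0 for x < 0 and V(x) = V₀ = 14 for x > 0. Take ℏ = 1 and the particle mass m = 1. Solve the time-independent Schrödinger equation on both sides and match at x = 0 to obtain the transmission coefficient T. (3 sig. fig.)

On each side the TISE gives plane waves with k = √(2m(E − V))/ℏ: k₁ = √(2·1·15.9) = 5.639, k₂ = √(2·1·1.9) = 1.949.
Continuity of ψ and ψ′ at the step yields the reflection amplitude r = (k₁ − k₂)/(k₁ + k₂) = 0.4862; thus R = |r|² = 0.2364, T = 0.7636.

T = 0.764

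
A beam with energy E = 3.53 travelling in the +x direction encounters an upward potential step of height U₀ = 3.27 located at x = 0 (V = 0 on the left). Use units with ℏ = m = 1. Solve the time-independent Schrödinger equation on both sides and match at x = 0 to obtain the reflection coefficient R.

On each side the TISE gives plane waves with k = √(2m(E − V))/ℏ: k₁ = √(2·1·3.53) = 2.657, k₂ = √(2·1·0.26) = 0.7211.
Continuity of ψ and ψ′ at the step yields the reflection amplitude r = (k₁ − k₂)/(k₁ + k₂) = 0.5731; thus R = |r|² = 0.3284, T = 0.6716.

R = 0.328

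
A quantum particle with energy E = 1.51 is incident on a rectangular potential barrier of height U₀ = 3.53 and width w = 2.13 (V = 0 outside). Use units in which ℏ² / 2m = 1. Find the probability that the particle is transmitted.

T = 0.00915

E < U₀: inside the barrier ψ ∝ e^{±κx} with κ = √(2m(U₀ − E))/ℏ = 1.421.
κw = 3.027, sinh(κw) = 10.30.
Matching ψ, ψ′ at both faces gives T = [1 + U₀² sinh²(κw) / (4E(U₀ − E))]⁻¹ = 1/109.3 = 0.00915.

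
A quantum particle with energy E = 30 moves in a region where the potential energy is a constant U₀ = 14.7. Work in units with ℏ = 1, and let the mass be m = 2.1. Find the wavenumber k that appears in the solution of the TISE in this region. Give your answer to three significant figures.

k = 8.02

With E > U₀ the solution is oscillatory, ψ ∝ e^{±ikx} with k = √(2m(E − U₀))/ℏ.
k = √(2 × 2.1 × 15.3) = 8.016.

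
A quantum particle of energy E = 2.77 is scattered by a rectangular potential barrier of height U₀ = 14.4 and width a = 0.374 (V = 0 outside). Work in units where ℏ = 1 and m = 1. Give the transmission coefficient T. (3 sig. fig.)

Since E < U₀ the interior solution is evanescent with decay constant κ = √(2m(U₀ − E))/ℏ = 4.823.
κa = 1.804, sinh(κa) = 2.954.
The exact tunnelling result is T⁻¹ = 1 + U₀² sinh²(κa) / [4E(U₀ − E)] = 15.04, so T = 0.0665.

T = 0.0665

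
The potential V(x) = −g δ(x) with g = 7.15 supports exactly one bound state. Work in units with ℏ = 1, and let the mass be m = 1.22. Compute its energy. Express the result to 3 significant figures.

E = -31.2

For x ≠ 0 the bound state is ψ ∝ e^{−κ|x|}; integrating the TISE across the delta gives the cusp condition 2κ = 2mg/ℏ², so κ = 8.723.
Then E = −ℏ²κ²/(2m) = −mg²/(2ℏ²) = -31.18.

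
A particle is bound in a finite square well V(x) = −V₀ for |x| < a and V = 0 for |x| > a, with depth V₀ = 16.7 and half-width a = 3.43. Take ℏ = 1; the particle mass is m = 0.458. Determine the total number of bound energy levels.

N = 9

The dimensionless depth is z₀ = a√(2mV₀)/ℏ = 3.43 × √(15.30) = 13.42.
A new bound state (alternating even/odd) appears each time z₀ passes a multiple of π/2, so N = ⌊2z₀/π⌋ + 1 = ⌊8.540⌋ + 1 = 9.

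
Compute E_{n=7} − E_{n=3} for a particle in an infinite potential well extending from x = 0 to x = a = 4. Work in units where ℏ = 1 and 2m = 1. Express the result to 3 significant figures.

E_n = n²π²ℏ²/(2ma²), so ΔE = (7² − 3²) π²ℏ²/(2ma²).
ΔE = 40 × π² / (2 × 0.5 × 4²) = 24.67.

ΔE = 24.7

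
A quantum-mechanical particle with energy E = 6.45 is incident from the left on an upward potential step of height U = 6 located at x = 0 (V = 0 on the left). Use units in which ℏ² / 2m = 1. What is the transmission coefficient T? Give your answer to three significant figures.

The wavenumbers are k₁ = √(2mE)/ℏ = 2.540 on the left and k₂ = √(2m(E − U))/ℏ = 0.6708 on the right.
Continuity of ψ and ψ′ at the step yields the reflection amplitude r = (k₁ − k₂)/(k₁ + k₂) = 0.5821; thus R = |r|² = 0.3389, T = 0.6611.

T = 0.661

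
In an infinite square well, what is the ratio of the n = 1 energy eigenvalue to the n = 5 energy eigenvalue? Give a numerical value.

Since E_n ∝ n², the ratio is (1/5)² = 0.04.

0.04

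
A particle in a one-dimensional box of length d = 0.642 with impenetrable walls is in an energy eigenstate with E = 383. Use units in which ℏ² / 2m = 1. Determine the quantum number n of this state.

n = 4

For an infinite well E_n = n²π²ℏ²/(2md²), so n = (d/πℏ)√(2mE).
n = (0.642/π) × √(2 × 0.5 × 383) = 3.999 → n = 4.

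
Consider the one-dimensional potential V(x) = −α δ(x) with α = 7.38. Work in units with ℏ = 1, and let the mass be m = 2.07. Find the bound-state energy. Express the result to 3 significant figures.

E = -56.4

For x ≠ 0 the bound state is ψ ∝ e^{−κ|x|}; integrating the TISE across the delta gives the cusp condition 2κ = 2mα/ℏ², so κ = 15.28.
Then E = −ℏ²κ²/(2m) = −mα²/(2ℏ²) = -56.37.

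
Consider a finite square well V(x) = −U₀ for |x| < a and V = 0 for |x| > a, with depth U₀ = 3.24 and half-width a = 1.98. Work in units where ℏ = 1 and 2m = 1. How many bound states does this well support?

N = 3

The dimensionless depth is z₀ = a√(2mU₀)/ℏ = 1.98 × √(3.240) = 3.564.
A new bound state (alternating even/odd) appears each time z₀ passes a multiple of π/2, so N = ⌊2z₀/π⌋ + 1 = ⌊2.269⌋ + 1 = 3.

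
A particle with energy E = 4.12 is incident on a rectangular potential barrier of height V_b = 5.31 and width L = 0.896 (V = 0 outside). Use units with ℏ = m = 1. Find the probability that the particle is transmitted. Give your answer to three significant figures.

E < V_b: inside the barrier ψ ∝ e^{±κx} with κ = √(2m(V_b − E))/ℏ = 1.543.
κL = 1.382, sinh(κL) = 1.866.
The exact tunnelling result is T⁻¹ = 1 + V_b² sinh²(κL) / [4E(V_b − E)] = 6.009, so T = 0.166.

T = 0.166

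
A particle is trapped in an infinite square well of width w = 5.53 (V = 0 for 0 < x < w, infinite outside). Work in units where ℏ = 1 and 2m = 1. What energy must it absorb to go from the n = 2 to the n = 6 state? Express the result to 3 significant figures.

E_n = n²π²ℏ²/(2mw²), so ΔE = (6² − 2²) π²ℏ²/(2mw²).
ΔE = 32 × π² / (2 × 0.5 × 5.53²) = 10.33.

ΔE = 10.3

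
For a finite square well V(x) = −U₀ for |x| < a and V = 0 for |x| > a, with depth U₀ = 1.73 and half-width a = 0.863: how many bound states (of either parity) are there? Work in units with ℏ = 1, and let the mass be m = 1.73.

Define the well-strength parameter z₀ = (a/ℏ)√(2mU₀) = 0.863 × √(2·1.73·1.73) = 2.111.
The even/odd transcendental equations gain one root per π/2 in z₀, giving N = 1 + ⌊2z₀/π⌋ = 1 + ⌊1.344⌋ = 2.

N = 2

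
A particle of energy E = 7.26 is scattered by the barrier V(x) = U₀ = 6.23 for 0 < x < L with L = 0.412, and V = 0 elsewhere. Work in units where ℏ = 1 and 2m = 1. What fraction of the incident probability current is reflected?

E > U₀: inside the barrier k₂ = √(2m(E − U₀))/ℏ = 1.015, k₂L = 0.4181.
T = [1 + U₀² sin²(k₂L) / (4E(E − U₀))]⁻¹ = 1/1.214 = 0.824.
R = 1 − T = 0.176.

R = 0.176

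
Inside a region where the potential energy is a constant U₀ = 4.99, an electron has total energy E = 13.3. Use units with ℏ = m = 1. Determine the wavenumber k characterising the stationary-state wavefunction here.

With E > U₀ the solution is oscillatory, ψ ∝ e^{±ikx} with k = √(2m(E − U₀))/ℏ.
k = √(2 × 1 × 8.31) = 4.077.

k = 4.08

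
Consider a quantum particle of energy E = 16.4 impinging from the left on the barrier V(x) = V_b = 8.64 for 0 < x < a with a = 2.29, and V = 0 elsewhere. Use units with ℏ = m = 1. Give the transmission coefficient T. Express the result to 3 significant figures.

T = 0.978

E > V_b: inside the barrier k₂ = √(2m(E − V_b))/ℏ = 3.940, k₂a = 9.022.
Matching at both interfaces gives T⁻¹ = 1 + V_b² sin²(k₂a) / [4E(E − V_b)] = 1.023, hence T = 0.978.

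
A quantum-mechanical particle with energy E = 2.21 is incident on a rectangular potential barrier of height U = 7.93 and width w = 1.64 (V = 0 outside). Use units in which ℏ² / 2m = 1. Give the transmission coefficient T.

T = 0.00126

E < U: inside the barrier ψ ∝ e^{±κx} with κ = √(2m(U − E))/ℏ = 2.392.
κw = 3.922, sinh(κw) = 25.25.
Matching ψ, ψ′ at both faces gives T = [1 + U² sinh²(κw) / (4E(U − E))]⁻¹ = 1/793.8 = 0.00126.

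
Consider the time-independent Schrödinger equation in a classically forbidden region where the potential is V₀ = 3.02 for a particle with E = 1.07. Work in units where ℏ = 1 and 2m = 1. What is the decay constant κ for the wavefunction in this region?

Since E < V₀ the TISE in this region is ψ'' = κ²ψ with κ = √(2m(V₀ − E))/ℏ.
κ = √(2 × 0.5 × 1.95) = 1.396.

κ = 1.40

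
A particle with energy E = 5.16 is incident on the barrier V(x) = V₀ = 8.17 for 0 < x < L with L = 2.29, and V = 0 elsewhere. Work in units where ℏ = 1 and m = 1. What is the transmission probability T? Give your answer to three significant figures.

Since E < V₀ the interior solution is evanescent with decay constant κ = √(2m(V₀ − E))/ℏ = 2.454.
κL = 5.619, sinh(κL) = 137.8.
The exact tunnelling result is T⁻¹ = 1 + V₀² sinh²(κL) / [4E(V₀ − E)] = 20390, so T = 0.0000490.

T = 0.0000490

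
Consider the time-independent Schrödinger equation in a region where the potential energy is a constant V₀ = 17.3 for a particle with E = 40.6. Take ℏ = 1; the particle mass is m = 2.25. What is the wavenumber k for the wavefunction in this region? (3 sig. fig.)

With E > V₀ the solution is oscillatory, ψ ∝ e^{±ikx} with k = √(2m(E − V₀))/ℏ.
k = √(2 × 2.25 × 23.3) = 10.24.

k = 10.2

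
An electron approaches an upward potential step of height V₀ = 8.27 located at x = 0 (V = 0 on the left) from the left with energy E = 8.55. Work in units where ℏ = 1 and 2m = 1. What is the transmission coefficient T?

T = 0.519

The wavenumbers are k₁ = √(2mE)/ℏ = 2.924 on the left and k₂ = √(2m(E − V₀))/ℏ = 0.5292 on the right.
Continuity of ψ and ψ′ at the step yields the reflection amplitude r = (k₁ − k₂)/(k₁ + k₂) = 0.6935; thus R = |r|² = 0.4810, T = 0.5190.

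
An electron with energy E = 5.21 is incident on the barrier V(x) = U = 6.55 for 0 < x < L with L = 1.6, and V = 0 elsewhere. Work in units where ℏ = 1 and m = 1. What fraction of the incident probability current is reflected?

R = 0.986

E < U: inside the barrier ψ ∝ e^{±κx} with κ = √(2m(U − E))/ℏ = 1.637.
κL = 2.619, sinh(κL) = 6.827.
The exact tunnelling result is T⁻¹ = 1 + U² sinh²(κL) / [4E(U − E)] = 72.60, so T = 0.0138.
R = 1 − T = 0.986.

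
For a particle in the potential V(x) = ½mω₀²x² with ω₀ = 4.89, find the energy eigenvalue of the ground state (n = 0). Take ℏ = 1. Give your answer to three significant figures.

The oscillator eigenvalues are E_n = ℏω₀(n + ½), so E_0 = 4.89 × 0.5 = 2.445.

E = 2.45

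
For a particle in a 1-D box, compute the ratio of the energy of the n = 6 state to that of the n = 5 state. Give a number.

E_n = n²π²ℏ²/(2mL²) so the ratio is n₂²/n₁² = 36/25 = 1.44.

1.44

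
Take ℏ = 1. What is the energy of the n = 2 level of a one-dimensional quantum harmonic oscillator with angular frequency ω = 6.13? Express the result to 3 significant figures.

E = 15.3

The oscillator eigenvalues are E_n = ℏω(n + ½), so E_2 = 6.13 × 2.5 = 15.33.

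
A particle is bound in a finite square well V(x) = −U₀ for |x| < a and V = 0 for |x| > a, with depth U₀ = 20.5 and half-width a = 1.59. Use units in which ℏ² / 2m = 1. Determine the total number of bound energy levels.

Define the well-strength parameter z₀ = (a/ℏ)√(2mU₀) = 1.59 × √(2·0.5·20.5) = 7.199.
A new bound state (alternating even/odd) appears each time z₀ passes a multiple of π/2, so N = ⌊2z₀/π⌋ + 1 = ⌊4.583⌋ + 1 = 5.

N = 5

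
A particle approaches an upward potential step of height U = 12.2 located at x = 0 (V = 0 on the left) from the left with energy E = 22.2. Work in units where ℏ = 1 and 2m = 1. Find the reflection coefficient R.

R = 0.0387

The wavenumbers are k₁ = √(2mE)/ℏ = 4.712 on the left and k₂ = √(2m(E − U))/ℏ = 3.162 on the right.
Continuity of ψ and ψ′ at the step yields the reflection amplitude r = (k₁ − k₂)/(k₁ + k₂) = 0.1968; thus R = |r|² = 0.03872, T = 0.9613.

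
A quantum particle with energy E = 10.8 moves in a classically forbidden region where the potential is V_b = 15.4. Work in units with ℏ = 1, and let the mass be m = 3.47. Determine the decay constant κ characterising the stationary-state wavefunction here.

Since E < V_b the TISE in this region is ψ'' = κ²ψ with κ = √(2m(V_b − E))/ℏ.
κ = √(2 × 3.47 × 4.6) = 5.650.

κ = 5.65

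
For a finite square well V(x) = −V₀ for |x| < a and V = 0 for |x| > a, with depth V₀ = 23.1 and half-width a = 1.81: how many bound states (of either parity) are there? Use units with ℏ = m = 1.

The dimensionless depth is z₀ = a√(2mV₀)/ℏ = 1.81 × √(46.20) = 12.30.
The even/odd transcendental equations gain one root per π/2 in z₀, giving N = 1 + ⌊2z₀/π⌋ = 1 + ⌊7.832⌋ = 8.

N = 8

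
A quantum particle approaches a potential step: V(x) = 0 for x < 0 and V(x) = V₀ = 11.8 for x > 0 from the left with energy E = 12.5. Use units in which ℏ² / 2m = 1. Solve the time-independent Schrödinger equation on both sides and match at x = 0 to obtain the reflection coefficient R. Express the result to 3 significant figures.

The wavenumbers are k₁ = √(2mE)/ℏ = 3.536 on the left and k₂ = √(2m(E − V₀))/ℏ = 0.8367 on the right.
Matching ψ and ψ′ at x = 0 gives r = (k₁ − k₂)/(k₁ + k₂), so R = r² = 0.3810 and T = 1 − R = 0.6190.

R = 0.381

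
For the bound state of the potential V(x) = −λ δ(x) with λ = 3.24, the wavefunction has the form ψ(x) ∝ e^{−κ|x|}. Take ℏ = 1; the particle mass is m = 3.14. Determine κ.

κ = 10.2

Integrating the TISE across x = 0 gives the cusp condition ψ'(0⁺) − ψ'(0⁻) = −(2mλ/ℏ²)ψ(0).
With ψ ∝ e^{−κ|x|} this yields −2κ = −2mλ/ℏ², so κ = mλ/ℏ² = 10.17.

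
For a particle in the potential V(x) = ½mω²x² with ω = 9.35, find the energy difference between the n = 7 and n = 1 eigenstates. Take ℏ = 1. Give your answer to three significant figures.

ΔE = 56.1

E_n = ℏω(n + ½), so ΔE = (7 − 1) ℏω = 6 × 9.35 = 56.10.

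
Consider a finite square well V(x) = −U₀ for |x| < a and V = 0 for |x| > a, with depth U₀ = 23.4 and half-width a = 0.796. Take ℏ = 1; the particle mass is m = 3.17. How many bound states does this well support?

The dimensionless depth is z₀ = a√(2mU₀)/ℏ = 0.796 × √(148.4) = 9.695.
The even/odd transcendental equations gain one root per π/2 in z₀, giving N = 1 + ⌊2z₀/π⌋ = 1 + ⌊6.172⌋ = 7.

N = 7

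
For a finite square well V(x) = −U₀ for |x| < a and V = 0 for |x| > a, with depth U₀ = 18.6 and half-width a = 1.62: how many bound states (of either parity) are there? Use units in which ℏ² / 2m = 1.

Define the well-strength parameter z₀ = (a/ℏ)√(2mU₀) = 1.62 × √(2·0.5·18.6) = 6.987.
A new bound state (alternating even/odd) appears each time z₀ passes a multiple of π/2, so N = ⌊2z₀/π⌋ + 1 = ⌊4.448⌋ + 1 = 5.

N = 5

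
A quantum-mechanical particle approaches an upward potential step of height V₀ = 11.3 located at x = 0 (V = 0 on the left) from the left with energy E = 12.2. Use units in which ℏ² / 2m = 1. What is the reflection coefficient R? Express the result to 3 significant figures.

R = 0.328

The wavenumbers are k₁ = √(2mE)/ℏ = 3.493 on the left and k₂ = √(2m(E − V₀))/ℏ = 0.9487 on the right.
Continuity of ψ and ψ′ at the step yields the reflection amplitude r = (k₁ − k₂)/(k₁ + k₂) = 0.5728; thus R = |r|² = 0.3281, T = 0.6719.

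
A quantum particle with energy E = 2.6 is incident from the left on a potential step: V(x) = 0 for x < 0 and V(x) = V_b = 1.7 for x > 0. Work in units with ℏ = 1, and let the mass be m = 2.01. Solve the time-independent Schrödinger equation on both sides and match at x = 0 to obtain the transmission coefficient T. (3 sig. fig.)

T = 0.933

The wavenumbers are k₁ = √(2mE)/ℏ = 3.233 on the left and k₂ = √(2m(E − V_b))/ℏ = 1.902 on the right.
Matching ψ and ψ′ at x = 0 gives r = (k₁ − k₂)/(k₁ + k₂), so R = r² = 0.06717 and T = 1 − R = 0.9328.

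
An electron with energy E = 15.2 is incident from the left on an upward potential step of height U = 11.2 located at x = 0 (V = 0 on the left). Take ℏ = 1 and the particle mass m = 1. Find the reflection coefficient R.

The wavenumbers are k₁ = √(2mE)/ℏ = 5.514 on the left and k₂ = √(2m(E − U))/ℏ = 2.828 on the right.
Matching ψ and ψ′ at x = 0 gives r = (k₁ − k₂)/(k₁ + k₂), so R = r² = 0.1036 and T = 1 − R = 0.8964.

R = 0.104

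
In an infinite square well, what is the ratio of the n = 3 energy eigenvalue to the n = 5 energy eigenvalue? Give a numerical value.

Since E_n ∝ n², the ratio is (3/5)² = 0.36.

0.36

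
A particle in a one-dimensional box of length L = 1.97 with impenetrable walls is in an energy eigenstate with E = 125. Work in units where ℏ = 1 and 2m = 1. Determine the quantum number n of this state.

n = 7

From E_n = n²π²ℏ²/(2mL²) invert to n = √(2mL²E)/(πℏ).
n = (1.97/π) × √(2 × 0.5 × 125) = 7.011 → n = 7.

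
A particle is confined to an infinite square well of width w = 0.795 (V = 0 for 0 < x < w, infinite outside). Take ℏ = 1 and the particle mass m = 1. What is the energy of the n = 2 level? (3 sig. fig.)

E = 31.2

The infinite-well eigenfunctions ψ_n = √(2/w) sin(nπx/w) vanish at both walls, giving E_n = n²π²ℏ²/(2mw²).
E_2 = 2² × π² / (2 × 1 × 0.795²) = 31.23.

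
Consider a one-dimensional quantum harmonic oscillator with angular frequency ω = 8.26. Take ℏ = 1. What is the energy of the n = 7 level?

Using E_n = (n + ½)ℏω: E_7 = 7.5 × 8.26 = 61.95.

E = 62.0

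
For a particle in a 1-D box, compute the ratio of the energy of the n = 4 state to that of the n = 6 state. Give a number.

E_n = n²π²ℏ²/(2mL²) so the ratio is n₂²/n₁² = 16/36 = 0.444444.

0.444444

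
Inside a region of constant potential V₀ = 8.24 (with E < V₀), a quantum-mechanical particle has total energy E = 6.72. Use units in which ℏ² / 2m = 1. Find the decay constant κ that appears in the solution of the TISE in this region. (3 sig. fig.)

Since E < V₀ the TISE in this region is ψ'' = κ²ψ with κ = √(2m(V₀ − E))/ℏ.
κ = √(2 × 0.5 × 1.52) = 1.233.

κ = 1.23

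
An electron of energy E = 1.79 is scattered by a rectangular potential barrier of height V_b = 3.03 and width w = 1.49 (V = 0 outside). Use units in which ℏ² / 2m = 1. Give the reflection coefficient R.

R = 0.869

Since E < V_b the interior solution is evanescent with decay constant κ = √(2m(V_b − E))/ℏ = 1.114.
κw = 1.659, sinh(κw) = 2.532.
The exact tunnelling result is T⁻¹ = 1 + V_b² sinh²(κw) / [4E(V_b − E)] = 7.631, so T = 0.131.
R = 1 − T = 0.869.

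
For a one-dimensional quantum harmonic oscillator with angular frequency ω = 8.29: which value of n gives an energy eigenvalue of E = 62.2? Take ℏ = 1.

Invert E_n = (n + ½)ℏω: n = E/ℏω − ½ = 7.003, so n = 7.

n = 7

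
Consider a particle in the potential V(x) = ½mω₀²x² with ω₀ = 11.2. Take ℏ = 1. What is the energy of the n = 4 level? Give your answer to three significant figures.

E = 50.4

The oscillator eigenvalues are E_n = ℏω₀(n + ½), so E_4 = 11.2 × 4.5 = 50.40.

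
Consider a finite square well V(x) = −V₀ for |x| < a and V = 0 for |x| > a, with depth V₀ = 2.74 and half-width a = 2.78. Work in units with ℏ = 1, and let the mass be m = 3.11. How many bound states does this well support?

N = 8

The dimensionless depth is z₀ = a√(2mV₀)/ℏ = 2.78 × √(17.04) = 11.48.
The even/odd transcendental equations gain one root per π/2 in z₀, giving N = 1 + ⌊2z₀/π⌋ = 1 + ⌊7.306⌋ = 8.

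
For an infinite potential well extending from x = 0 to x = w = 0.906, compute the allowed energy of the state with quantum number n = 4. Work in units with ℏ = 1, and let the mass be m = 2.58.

E = 37.3

The infinite-well eigenfunctions ψ_n = √(2/w) sin(nπx/w) vanish at both walls, giving E_n = n²π²ℏ²/(2mw²).
E_4 = 4² × π² / (2 × 2.58 × 0.906²) = 37.28.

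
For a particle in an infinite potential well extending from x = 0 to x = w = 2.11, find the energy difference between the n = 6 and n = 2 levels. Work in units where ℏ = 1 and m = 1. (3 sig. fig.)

ΔE = 35.5

E_n = n²π²ℏ²/(2mw²), so ΔE = (6² − 2²) π²ℏ²/(2mw²).
ΔE = 32 × π² / (2 × 1 × 2.11²) = 35.47.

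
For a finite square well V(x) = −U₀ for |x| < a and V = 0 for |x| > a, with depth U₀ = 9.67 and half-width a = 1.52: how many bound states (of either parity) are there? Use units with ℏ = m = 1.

N = 5

The dimensionless depth is z₀ = a√(2mU₀)/ℏ = 1.52 × √(19.34) = 6.685.
The even/odd transcendental equations gain one root per π/2 in z₀, giving N = 1 + ⌊2z₀/π⌋ = 1 + ⌊4.256⌋ = 5.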